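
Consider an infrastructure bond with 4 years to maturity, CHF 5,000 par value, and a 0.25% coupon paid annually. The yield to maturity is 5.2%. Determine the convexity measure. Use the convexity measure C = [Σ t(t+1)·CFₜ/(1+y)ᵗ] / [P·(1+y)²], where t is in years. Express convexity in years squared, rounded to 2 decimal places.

17.97

With y = 0.052:
  t   CF        PV=CF/(1+0.052)^t    t·PV        t(t+1)·PV
  1        12.50        11.8821        11.8821          23.7643
  2        12.50        11.2948        22.5896          67.7688
  3        12.50        10.7365        32.2095         128.8380
  4     5,012.50     4,092.5258    16,370.1032      81,850.5161
  Σ                  4,126.4392    16,436.7844      82,070.8872
P = 4,126.4392.
Convexity = Σ t(t+1)·PV / [P·(1+y)²] = 82,070.8872 / (4,126.4392 × 1.106704) = 17.97141.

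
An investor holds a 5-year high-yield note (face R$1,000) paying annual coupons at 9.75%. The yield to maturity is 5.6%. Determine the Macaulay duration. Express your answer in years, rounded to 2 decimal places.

Periodic yield y = 0.056. Discount each cash flow and weight by its year:
  t   CF        PV=CF/(1+0.056)^t    t·PV
  1        97.50        92.3295        92.3295
  2        97.50        87.4333       174.8666
  3        97.50        82.7967       248.3900
  4        97.50        78.4059       313.6237
  5     1,097.50       835.7665     4,178.8323
  Σ                  1,176.7319     5,008.0422
Price P = Σ PV = 1,176.7319.
Macaulay duration = Σ(t·PV) / P = 5,008.0422 / 1,176.7319 = 4.25589 years.

4.26 years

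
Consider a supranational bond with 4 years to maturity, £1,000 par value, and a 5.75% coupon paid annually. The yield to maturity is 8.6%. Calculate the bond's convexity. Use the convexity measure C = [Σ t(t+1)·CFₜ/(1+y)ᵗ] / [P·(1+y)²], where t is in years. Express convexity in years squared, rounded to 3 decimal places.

With y = 0.086:
  t   CF        PV=CF/(1+0.086)^t    t·PV        t(t+1)·PV
  1        57.50        52.9466        52.9466         105.8932
  2        57.50        48.7538        97.5075         292.5226
  3        57.50        44.8930       134.6789         538.7157
  4     1,057.50       760.2581     3,041.0325      15,205.1627
  Σ                    906.8515     3,326.1656      16,142.2941
P = 906.8515.
Convexity = Σ t(t+1)·PV / [P·(1+y)²] = 16,142.2941 / (906.8515 × 1.179396) = 15.09279.

15.093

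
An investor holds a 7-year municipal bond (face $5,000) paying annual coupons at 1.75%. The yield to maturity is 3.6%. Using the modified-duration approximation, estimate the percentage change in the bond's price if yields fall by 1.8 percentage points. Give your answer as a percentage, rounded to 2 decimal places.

+11.51%

Periodic yield y = 0.036. Modified duration first:
  t   CF        PV=CF/(1+0.036)^t    t·PV
  1        87.50        84.4595        84.4595
  2        87.50        81.5246       163.0491
  3        87.50        78.6917       236.0750
  4        87.50        75.9572       303.8289
  5        87.50        73.3178       366.5889
  6        87.50        70.7701       424.6203
  7     5,087.50     3,971.7887    27,802.5208
  Σ                  4,436.5094    29,381.1425
P = 4,436.5094; D_Mac = 6.62258 yrs; D_mod = 6.62258/(1+0.036) = 6.39245 yrs.
ΔP/P ≈ -D_mod · Δy = -6.39245 × (-0.018) = +0.115064 = +11.5064%.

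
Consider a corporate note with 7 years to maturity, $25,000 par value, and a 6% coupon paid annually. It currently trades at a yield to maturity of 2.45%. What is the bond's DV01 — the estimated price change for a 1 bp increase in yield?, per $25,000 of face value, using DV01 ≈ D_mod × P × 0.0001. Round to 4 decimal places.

$18.0547

Periodic yield y = 0.0245.
  t   CF        PV=CF/(1+0.0245)^t    t·PV
  1     1,500.00     1,464.1288     1,464.1288
  2     1,500.00     1,429.1155     2,858.2310
  3     1,500.00     1,394.9395     4,184.8185
  4     1,500.00     1,361.5808     5,446.3231
  5     1,500.00     1,329.0198     6,645.0989
  6     1,500.00     1,297.2375     7,783.4248
  7    26,500.00    22,369.8017   156,588.6121
  Σ                 30,645.8236   184,970.6372
P = 30,645.8236; D_Mac = 6.03575 yrs; D_mod = 5.89141 yrs.
DV01 ≈ 5.89141 × 30,645.8236 × 0.0001 = 18.054723.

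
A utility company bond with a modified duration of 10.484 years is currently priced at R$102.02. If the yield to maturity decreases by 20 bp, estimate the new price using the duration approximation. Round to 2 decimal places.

R$104.16

Duration approximation: ΔP/P ≈ -D_mod · Δy = -10.484 × (-0.002) = +0.020968.
New price ≈ 102.02 × (1 + 0.020968) = 104.15915536.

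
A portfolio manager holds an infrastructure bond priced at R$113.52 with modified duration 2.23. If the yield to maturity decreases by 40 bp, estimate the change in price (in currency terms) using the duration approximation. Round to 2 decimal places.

Duration approximation: ΔP/P ≈ -D_mod · Δy = -2.23 × (-0.004) = +0.008920.
ΔP ≈ 113.52 × (+0.008920) = +1.0125984.

+R$1.01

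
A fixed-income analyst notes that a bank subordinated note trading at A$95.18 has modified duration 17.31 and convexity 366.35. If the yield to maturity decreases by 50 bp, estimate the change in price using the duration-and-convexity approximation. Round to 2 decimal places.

+A$8.67

Duration effect: -D_mod·Δy = -17.31 × (-0.005) = +0.086550
Convexity effect: ½·C·(Δy)² = 0.5 × 366.35 × (-0.005)² = +0.004579375
ΔP/P ≈ +0.086550 + 0.004579375 = +0.091129375
ΔP ≈ 95.18 × (+0.091129375) = +8.6736939125.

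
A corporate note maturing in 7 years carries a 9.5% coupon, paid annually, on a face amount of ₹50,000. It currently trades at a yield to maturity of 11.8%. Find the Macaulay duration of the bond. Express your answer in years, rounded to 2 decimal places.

5.32 years

Periodic yield y = 0.118. Discount each cash flow and weight by its year:
  t   CF        PV=CF/(1+0.118)^t    t·PV
  1     4,750.00     4,248.6583     4,248.6583
  2     4,750.00     3,800.2311     7,600.4621
  3     4,750.00     3,399.1333    10,197.4000
  4     4,750.00     3,040.3697    12,161.4788
  5     4,750.00     2,719.4720    13,597.3600
  6     4,750.00     2,432.4437    14,594.6619
  7    54,750.00    25,077.9192   175,545.4344
  Σ                 44,718.2272   237,945.4555
Price P = Σ PV = 44,718.2272.
Macaulay duration = Σ(t·PV) / P = 237,945.4555 / 44,718.2272 = 5.32099 years.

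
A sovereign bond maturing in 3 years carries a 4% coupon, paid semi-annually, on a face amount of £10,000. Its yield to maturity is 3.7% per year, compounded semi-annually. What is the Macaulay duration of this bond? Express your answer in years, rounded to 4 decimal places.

2.8574 years

Periodic yield y = 0.0185. Discount each cash flow and weight by its period:
  t   CF        PV=CF/(1+0.0185)^t    t·PV
  1       200.00       196.3672       196.3672
  2       200.00       192.8004       385.6008
  3       200.00       189.2984       567.8951
  4       200.00       185.8600       743.4399
  5       200.00       182.4840       912.4201
  6    10,200.00     9,137.6385    54,825.8309
  Σ                 10,084.4485    57,631.5540
Price P = Σ PV = 10,084.4485.
Macaulay duration = Σ(t·PV) / P = 57,631.5540 / 10,084.4485 = 5.71489 half-year periods.
In years: 5.71489 / 2 = 2.85745 years.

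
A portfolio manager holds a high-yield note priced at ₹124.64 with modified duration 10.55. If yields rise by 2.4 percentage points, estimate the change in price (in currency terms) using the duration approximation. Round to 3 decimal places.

-₹31.559

Duration approximation: ΔP/P ≈ -D_mod · Δy = -10.55 × (+0.024) = -0.253200.
ΔP ≈ 124.64 × (-0.253200) = -31.558848.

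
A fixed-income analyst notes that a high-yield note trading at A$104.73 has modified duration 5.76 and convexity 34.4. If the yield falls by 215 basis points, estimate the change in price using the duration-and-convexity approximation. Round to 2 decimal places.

+A$13.80

Duration effect: -D_mod·Δy = -5.76 × (-0.0215) = +0.123840
Convexity effect: ½·C·(Δy)² = 0.5 × 34.4 × (-0.0215)² = +0.0079507
ΔP/P ≈ +0.123840 + 0.0079507 = +0.1317907
ΔP ≈ 104.73 × (+0.1317907) = +13.802440011.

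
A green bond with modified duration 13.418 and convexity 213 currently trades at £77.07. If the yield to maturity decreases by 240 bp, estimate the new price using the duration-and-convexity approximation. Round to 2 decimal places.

£106.62

Duration effect: -D_mod·Δy = -13.418 × (-0.024) = +0.322032
Convexity effect: ½·C·(Δy)² = 0.5 × 213 × (-0.024)² = +0.0613440
ΔP/P ≈ +0.322032 + 0.0613440 = +0.383376
New price ≈ 77.07 × (1 + 0.383376) = 106.61678832.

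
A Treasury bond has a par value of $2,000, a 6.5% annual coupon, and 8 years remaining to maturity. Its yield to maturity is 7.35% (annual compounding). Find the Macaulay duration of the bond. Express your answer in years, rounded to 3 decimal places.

Periodic yield y = 0.0735. Discount each cash flow and weight by its year:
  t   CF        PV=CF/(1+0.0735)^t    t·PV
  1       130.00       121.0992       121.0992
  2       130.00       112.8078       225.6157
  3       130.00       105.0841       315.2524
  4       130.00        97.8893       391.5571
  5       130.00        91.1870       455.9352
  6       130.00        84.9437       509.6621
  7       130.00        79.1278       553.8945
  8     2,130.00     1,207.7115     9,661.6923
  Σ                  1,899.8505    12,234.7085
Price P = Σ PV = 1,899.8505.
Macaulay duration = Σ(t·PV) / P = 12,234.7085 / 1,899.8505 = 6.43983 years.

6.440 years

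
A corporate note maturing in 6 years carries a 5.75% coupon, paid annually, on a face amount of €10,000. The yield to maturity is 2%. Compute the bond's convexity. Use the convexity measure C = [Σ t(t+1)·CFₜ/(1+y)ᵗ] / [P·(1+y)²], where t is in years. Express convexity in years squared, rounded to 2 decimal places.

With y = 0.02:
  t   CF        PV=CF/(1+0.02)^t    t·PV        t(t+1)·PV
  1       575.00       563.7255       563.7255       1,127.4510
  2       575.00       552.6720     1,105.3441       3,316.0323
  3       575.00       541.8353     1,625.5060       6,502.0241
  4       575.00       531.2111     2,124.8445      10,624.2224
  5       575.00       520.7952     2,603.9761      15,623.8565
  6    10,575.00     9,390.2974    56,341.7842     394,392.4894
  Σ                 12,100.5366    64,365.1804     431,586.0757
P = 12,100.5366.
Convexity = Σ t(t+1)·PV / [P·(1+y)²] = 431,586.0757 / (12,100.5366 × 1.040400) = 34.28171.

34.28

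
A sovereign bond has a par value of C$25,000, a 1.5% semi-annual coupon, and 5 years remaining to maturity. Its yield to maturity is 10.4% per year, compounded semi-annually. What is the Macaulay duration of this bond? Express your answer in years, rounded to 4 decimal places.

Periodic yield y = 0.052. Discount each cash flow and weight by its period:
  t   CF        PV=CF/(1+0.052)^t    t·PV
  1       187.50       178.2319       178.2319
  2       187.50       169.4220       338.8440
  3       187.50       161.0475       483.1426
  4       187.50       153.0870       612.3480
  5       187.50       145.5200       727.5998
  6       187.50       138.3270       829.9618
  7       187.50       131.4895       920.4265
  8       187.50       124.9900       999.9202
  9       187.50       118.8118     1,069.3063
  10   25,187.50    15,171.4701   151,714.7009
  Σ                 16,492.3968   157,874.4820
Price P = Σ PV = 16,492.3968.
Macaulay duration = Σ(t·PV) / P = 157,874.4820 / 16,492.3968 = 9.57256 half-year periods.
In years: 9.57256 / 2 = 4.78628 years.

4.7863 years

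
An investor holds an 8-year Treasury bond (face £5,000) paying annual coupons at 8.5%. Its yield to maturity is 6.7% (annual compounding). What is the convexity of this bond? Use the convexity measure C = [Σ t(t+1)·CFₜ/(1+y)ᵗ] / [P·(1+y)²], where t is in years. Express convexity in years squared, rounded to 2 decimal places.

With y = 0.067:
  t   CF        PV=CF/(1+0.067)^t    t·PV        t(t+1)·PV
  1       425.00       398.3130       398.3130         796.6261
  2       425.00       373.3018       746.6036       2,239.8108
  3       425.00       349.8611     1,049.5833       4,198.3333
  4       425.00       327.8923     1,311.5693       6,557.8465
  5       425.00       307.3030     1,536.5151       9,219.0907
  6       425.00       288.0066     1,728.0395      12,096.2765
  7       425.00       269.9218     1,889.4527      15,115.6219
  8     5,425.00     3,229.1215    25,832.9721     232,496.7485
  Σ                  5,543.7212    34,493.0487     282,720.3543
P = 5,543.7212.
Convexity = Σ t(t+1)·PV / [P·(1+y)²] = 282,720.3543 / (5,543.7212 × 1.138489) = 44.79472.

44.79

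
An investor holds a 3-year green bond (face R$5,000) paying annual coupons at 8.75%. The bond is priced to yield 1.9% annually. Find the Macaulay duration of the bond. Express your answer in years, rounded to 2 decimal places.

2.79 years

Periodic yield y = 0.019. Discount each cash flow and weight by its year:
  t   CF        PV=CF/(1+0.019)^t    t·PV
  1       437.50       429.3425       429.3425
  2       437.50       421.3371       842.6742
  3     5,437.50     5,138.9775    15,416.9326
  Σ                  5,989.6571    16,688.9492
Price P = Σ PV = 5,989.6571.
Macaulay duration = Σ(t·PV) / P = 16,688.9492 / 5,989.6571 = 2.78629 years.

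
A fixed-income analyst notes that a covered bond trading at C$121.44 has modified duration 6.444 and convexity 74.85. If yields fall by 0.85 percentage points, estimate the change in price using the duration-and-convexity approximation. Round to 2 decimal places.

+C$6.98

Duration effect: -D_mod·Δy = -6.444 × (-0.0085) = +0.054774
Convexity effect: ½·C·(Δy)² = 0.5 × 74.85 × (-0.0085)² = +0.00270395625
ΔP/P ≈ +0.054774 + 0.00270395625 = +0.05747795625
ΔP ≈ 121.44 × (+0.05747795625) = +6.980123007.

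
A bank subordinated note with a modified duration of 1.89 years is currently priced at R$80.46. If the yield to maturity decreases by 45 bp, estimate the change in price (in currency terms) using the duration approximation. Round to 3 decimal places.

+R$0.684

Duration approximation: ΔP/P ≈ -D_mod · Δy = -1.89 × (-0.0045) = +0.008505.
ΔP ≈ 80.46 × (+0.008505) = +0.6843123.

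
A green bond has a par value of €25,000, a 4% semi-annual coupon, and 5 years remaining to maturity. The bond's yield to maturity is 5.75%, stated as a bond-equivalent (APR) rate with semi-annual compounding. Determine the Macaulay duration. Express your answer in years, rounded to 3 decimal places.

Periodic yield y = 0.02875. Discount each cash flow and weight by its period:
  t   CF        PV=CF/(1+0.02875)^t    t·PV
  1       500.00       486.0267       486.0267
  2       500.00       472.4440       944.8879
  3       500.00       459.2408     1,377.7224
  4       500.00       446.4066     1,785.6264
  5       500.00       433.9311     2,169.6554
  6       500.00       421.8042     2,530.8253
  7       500.00       410.0162     2,870.1137
  8       500.00       398.5577     3,188.4617
  9       500.00       387.4194     3,486.7746
  10   25,500.00    19,206.2111   192,062.1111
  Σ                 23,122.0579   210,902.2054
Price P = Σ PV = 23,122.0579.
Macaulay duration = Σ(t·PV) / P = 210,902.2054 / 23,122.0579 = 9.12126 half-year periods.
In years: 9.12126 / 2 = 4.56063 years.

4.561 years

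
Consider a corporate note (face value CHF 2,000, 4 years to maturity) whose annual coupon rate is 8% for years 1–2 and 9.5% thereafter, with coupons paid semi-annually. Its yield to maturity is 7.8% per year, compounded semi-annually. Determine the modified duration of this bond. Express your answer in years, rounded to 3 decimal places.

Periodic yield y = 0.039. First find Macaulay duration:
  t   CF        PV=CF/(1+0.039)^t    t·PV
  1        80.00        76.9971        76.9971
  2        80.00        74.1069       148.2139
  3        80.00        71.3253       213.9758
  4        80.00        68.6480       274.5919
  5        95.00        78.4596       392.2978
  6        95.00        75.5145       453.0870
  7        95.00        72.6800       508.7598
  8     2,095.00     1,542.6224    12,340.9796
  Σ                  2,060.3538    14,408.9029
P = 2,060.3538; Macaulay duration = 14,408.9029 / 2,060.3538 = 6.99341 half-year periods = 3.49671 years.
Modified duration = D_Mac / (1 + y) = 3.49671 / 1.039 = 3.36545 years.

3.365 years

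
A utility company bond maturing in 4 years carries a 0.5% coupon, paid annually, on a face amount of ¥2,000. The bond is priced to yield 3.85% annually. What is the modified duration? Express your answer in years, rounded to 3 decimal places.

Periodic yield y = 0.0385. First find Macaulay duration:
  t   CF        PV=CF/(1+0.0385)^t    t·PV
  1        10.00         9.6293         9.6293
  2        10.00         9.2723        18.5446
  3        10.00         8.9285        26.7856
  4     2,010.00     1,728.1047     6,912.4188
  Σ                  1,755.9348     6,967.3783
P = 1,755.9348; Macaulay duration = 6,967.3783 / 1,755.9348 = 3.96790 years.
Modified duration = D_Mac / (1 + y) = 3.96790 / 1.0385 = 3.82080 years.

3.821 years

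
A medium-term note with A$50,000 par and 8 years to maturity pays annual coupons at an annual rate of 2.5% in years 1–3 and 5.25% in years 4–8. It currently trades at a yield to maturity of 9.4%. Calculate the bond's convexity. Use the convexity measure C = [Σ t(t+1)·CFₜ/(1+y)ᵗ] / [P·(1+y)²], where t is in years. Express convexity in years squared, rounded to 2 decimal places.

49.72

With y = 0.094:
  t   CF        PV=CF/(1+0.094)^t    t·PV        t(t+1)·PV
  1     1,250.00     1,142.5960     1,142.5960       2,285.1920
  2     1,250.00     1,044.4205     2,088.8409       6,266.5227
  3     1,250.00       954.6805     2,864.0415      11,456.1659
  4     2,625.00     1,832.5677     7,330.2707      36,651.3533
  5     2,625.00     1,675.1076     8,375.5378      50,253.2267
  6     2,625.00     1,531.1769     9,187.0616      64,309.4309
  7     2,625.00     1,399.6133     9,797.2929      78,378.3435
  8    52,625.00    25,648.0016   205,184.0132   1,846,656.1184
  Σ                 35,228.1640   245,969.6545   2,096,256.3534
P = 35,228.1640.
Convexity = Σ t(t+1)·PV / [P·(1+y)²] = 2,096,256.3534 / (35,228.1640 × 1.196836) = 49.71870.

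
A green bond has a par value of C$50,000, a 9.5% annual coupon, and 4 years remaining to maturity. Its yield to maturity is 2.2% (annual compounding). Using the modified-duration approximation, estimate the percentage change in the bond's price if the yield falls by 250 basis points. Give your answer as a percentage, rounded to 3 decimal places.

+8.731%

Periodic yield y = 0.022. Modified duration first:
  t   CF        PV=CF/(1+0.022)^t    t·PV
  1     4,750.00     4,647.7495     4,647.7495
  2     4,750.00     4,547.7001     9,095.4002
  3     4,750.00     4,449.8044    13,349.4132
  4    54,750.00    50,185.7640   200,743.0562
  Σ                 63,831.0181   227,835.6191
P = 63,831.0181; D_Mac = 3.56936 yrs; D_mod = 3.56936/(1+0.022) = 3.49252 yrs.
ΔP/P ≈ -D_mod · Δy = -3.49252 × (-0.025) = +0.087313 = +8.7313%.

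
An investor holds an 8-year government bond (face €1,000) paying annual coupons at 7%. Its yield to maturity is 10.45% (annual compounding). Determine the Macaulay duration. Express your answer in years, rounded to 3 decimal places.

Periodic yield y = 0.1045. Discount each cash flow and weight by its year:
  t   CF        PV=CF/(1+0.1045)^t    t·PV
  1        70.00        63.3771        63.3771
  2        70.00        57.3808       114.7616
  3        70.00        51.9518       155.8555
  4        70.00        47.0365       188.1461
  5        70.00        42.5863       212.9313
  6        70.00        38.5570       231.3423
  7        70.00        34.9090       244.3633
  8     1,070.00       483.1233     3,864.9867
  Σ                    818.9219     5,075.7638
Price P = Σ PV = 818.9219.
Macaulay duration = Σ(t·PV) / P = 5,075.7638 / 818.9219 = 6.19810 years.

6.198 years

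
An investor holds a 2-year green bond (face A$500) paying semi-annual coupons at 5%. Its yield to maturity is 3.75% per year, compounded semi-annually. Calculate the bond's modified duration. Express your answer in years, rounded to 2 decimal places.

Periodic yield y = 0.01875. First find Macaulay duration:
  t   CF        PV=CF/(1+0.01875)^t    t·PV
  1        12.50        12.2699        12.2699
  2        12.50        12.0441        24.0882
  3        12.50        11.8224        35.4673
  4       512.50       475.7988     1,903.1954
  Σ                    511.9353     1,975.0209
P = 511.9353; Macaulay duration = 1,975.0209 / 511.9353 = 3.85795 half-year periods = 1.92897 years.
Modified duration = D_Mac / (1 + y) = 1.92897 / 1.01875 = 1.89347 years.

1.89 years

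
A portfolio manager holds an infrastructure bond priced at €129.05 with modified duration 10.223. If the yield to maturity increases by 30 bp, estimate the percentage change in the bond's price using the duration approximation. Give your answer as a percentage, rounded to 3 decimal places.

-3.067%

Duration approximation: ΔP/P ≈ -D_mod · Δy = -10.223 × (+0.003) = -0.030669.
As a percentage: -3.0669%.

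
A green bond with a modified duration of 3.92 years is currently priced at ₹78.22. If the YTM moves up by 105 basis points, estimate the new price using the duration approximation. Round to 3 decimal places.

₹75.000

Duration approximation: ΔP/P ≈ -D_mod · Δy = -3.92 × (+0.0105) = -0.041160.
New price ≈ 78.22 × (1 - 0.041160) = 75.0004648.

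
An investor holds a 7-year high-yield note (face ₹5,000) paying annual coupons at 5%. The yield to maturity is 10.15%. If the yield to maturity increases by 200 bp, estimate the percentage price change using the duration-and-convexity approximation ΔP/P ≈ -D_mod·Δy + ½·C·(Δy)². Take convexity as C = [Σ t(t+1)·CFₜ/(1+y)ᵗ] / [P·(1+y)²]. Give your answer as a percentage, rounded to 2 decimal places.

-9.99%

With y = 0.1015:
  t   CF        PV=CF/(1+0.1015)^t    t·PV        t(t+1)·PV
  1       250.00       226.9632       226.9632         453.9265
  2       250.00       206.0492       412.0985       1,236.2954
  3       250.00       187.0624       561.1872       2,244.7488
  4       250.00       169.8251       679.3006       3,396.5030
  5       250.00       154.1763       770.8813       4,625.2877
  6       250.00       139.9694       839.8162       5,878.7134
  7     5,250.00     2,668.5036    18,679.5252     149,436.2016
  Σ                  3,752.5492    22,169.7722     167,271.6764
P = 3,752.5492; D_Mac = 5.90792 yrs; D_mod = 5.36353 yrs; C = 36.73897.
Duration effect: -5.36353 × (+0.02) = -0.107271
Convexity effect: 0.5 × 36.73897 × (0.02)² = +0.0073478
ΔP/P ≈ -0.107271 + 0.0073478 = -0.099923 = -9.9923%.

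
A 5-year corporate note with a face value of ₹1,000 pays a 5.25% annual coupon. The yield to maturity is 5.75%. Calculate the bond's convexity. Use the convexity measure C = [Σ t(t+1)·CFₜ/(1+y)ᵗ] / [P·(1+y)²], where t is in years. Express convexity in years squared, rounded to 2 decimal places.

23.41

With y = 0.0575:
  t   CF        PV=CF/(1+0.0575)^t    t·PV        t(t+1)·PV
  1        52.50        49.6454        49.6454          99.2908
  2        52.50        46.9460        93.8920         281.6760
  3        52.50        44.3934       133.1801         532.7205
  4        52.50        41.9796       167.9182         839.5910
  5     1,052.50       795.8298     3,979.1492      23,874.8955
  Σ                    978.7942     4,423.7850      25,628.1738
P = 978.7942.
Convexity = Σ t(t+1)·PV / [P·(1+y)²] = 25,628.1738 / (978.7942 × 1.118306) = 23.41346.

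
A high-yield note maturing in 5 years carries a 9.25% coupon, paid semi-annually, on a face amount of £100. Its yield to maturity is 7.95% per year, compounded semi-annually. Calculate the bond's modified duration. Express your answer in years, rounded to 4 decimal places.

3.9818 years

Periodic yield y = 0.03975. First find Macaulay duration:
  t   CF        PV=CF/(1+0.03975)^t    t·PV
  1        4.625         4.4482         4.4482
  2        4.625         4.2781         8.5563
  3        4.625         4.1146        12.3437
  4        4.625         3.9573        15.8291
  5        4.625         3.8060        19.0299
  6        4.625         3.6605        21.9629
  7        4.625         3.5205        24.6438
  8        4.625         3.3859        27.0876
  9        4.625         3.2565        29.3085
  10     104.625        70.8510       708.5103
  Σ                    105.2786       871.7203
P = 105.2786; Macaulay duration = 871.7203 / 105.2786 = 8.28012 half-year periods = 4.14006 years.
Modified duration = D_Mac / (1 + y) = 4.14006 / 1.03975 = 3.98179 years.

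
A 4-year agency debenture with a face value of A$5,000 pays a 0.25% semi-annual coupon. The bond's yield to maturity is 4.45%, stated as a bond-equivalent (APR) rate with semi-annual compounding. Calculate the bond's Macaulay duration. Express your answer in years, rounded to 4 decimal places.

Periodic yield y = 0.02225. Discount each cash flow and weight by its period:
  t   CF        PV=CF/(1+0.02225)^t    t·PV
  1         6.25         6.1140         6.1140
  2         6.25         5.9809        11.9618
  3         6.25         5.8507        17.5521
  4         6.25         5.7234        22.8935
  5         6.25         5.5988        27.9940
  6         6.25         5.4769        32.8616
  7         6.25         5.3577        37.5041
  8     5,006.25     4,198.1271    33,585.0165
  Σ                  4,238.2294    33,741.8975
Price P = Σ PV = 4,238.2294.
Macaulay duration = Σ(t·PV) / P = 33,741.8975 / 4,238.2294 = 7.96132 half-year periods.
In years: 7.96132 / 2 = 3.98066 years.

3.9807 years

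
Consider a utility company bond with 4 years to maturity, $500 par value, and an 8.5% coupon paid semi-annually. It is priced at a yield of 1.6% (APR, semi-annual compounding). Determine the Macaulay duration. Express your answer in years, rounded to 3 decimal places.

Periodic yield y = 0.008. Discount each cash flow and weight by its period:
  t   CF        PV=CF/(1+0.008)^t    t·PV
  1        21.25        21.0813        21.0813
  2        21.25        20.9140        41.8281
  3        21.25        20.7481        62.2442
  4        21.25        20.5834        82.3335
  5        21.25        20.4200       102.1001
  6        21.25        20.2580       121.5478
  7        21.25        20.0972       140.6803
  8       521.25       489.0596     3,912.4770
  Σ                    633.1616     4,484.2923
Price P = Σ PV = 633.1616.
Macaulay duration = Σ(t·PV) / P = 4,484.2923 / 633.1616 = 7.08238 half-year periods.
In years: 7.08238 / 2 = 3.54119 years.

3.541 years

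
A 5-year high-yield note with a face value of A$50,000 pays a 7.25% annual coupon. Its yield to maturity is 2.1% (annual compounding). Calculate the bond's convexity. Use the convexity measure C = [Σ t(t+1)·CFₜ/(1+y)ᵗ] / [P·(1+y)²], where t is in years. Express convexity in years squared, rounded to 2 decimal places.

24.49

With y = 0.021:
  t   CF        PV=CF/(1+0.021)^t    t·PV        t(t+1)·PV
  1     3,625.00     3,550.4407     3,550.4407       7,100.8815
  2     3,625.00     3,477.4150     6,954.8301      20,864.4902
  3     3,625.00     3,405.8913    10,217.6739      40,870.6957
  4     3,625.00     3,335.8387    13,343.3548      66,716.7740
  5    53,625.00    48,332.4260   241,662.1300   1,449,972.7803
  Σ                 62,102.0118   275,728.4296   1,585,525.6216
P = 62,102.0118.
Convexity = Σ t(t+1)·PV / [P·(1+y)²] = 1,585,525.6216 / (62,102.0118 × 1.042441) = 24.49154.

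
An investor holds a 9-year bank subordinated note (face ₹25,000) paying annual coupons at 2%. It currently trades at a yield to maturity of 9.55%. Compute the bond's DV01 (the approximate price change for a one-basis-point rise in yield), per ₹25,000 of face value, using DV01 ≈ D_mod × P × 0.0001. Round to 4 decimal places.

₹10.2149

Periodic yield y = 0.0955.
  t   CF        PV=CF/(1+0.0955)^t    t·PV
  1       500.00       456.4126       456.4126
  2       500.00       416.6249       833.2498
  3       500.00       380.3057     1,140.9172
  4       500.00       347.1526     1,388.6106
  5       500.00       316.8897     1,584.4484
  6       500.00       289.2649     1,735.5893
  7       500.00       264.0483     1,848.3379
  8       500.00       241.0299     1,928.2393
  9    25,500.00    11,220.9272   100,988.3445
  Σ                 13,932.6558   111,904.1496
P = 13,932.6558; D_Mac = 8.03179 yrs; D_mod = 7.33162 yrs.
DV01 ≈ 7.33162 × 13,932.6558 × 0.0001 = 10.214893.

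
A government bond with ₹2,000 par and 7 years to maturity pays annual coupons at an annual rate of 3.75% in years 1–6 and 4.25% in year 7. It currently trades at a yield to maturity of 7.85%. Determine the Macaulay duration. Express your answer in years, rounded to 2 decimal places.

6.18 years

Periodic yield y = 0.0785. Discount each cash flow and weight by its year:
  t   CF        PV=CF/(1+0.0785)^t    t·PV
  1        75.00        69.5410        69.5410
  2        75.00        64.4794       128.9588
  3        75.00        59.7862       179.3585
  4        75.00        55.4346       221.7383
  5        75.00        51.3997       256.9985
  6        75.00        47.6585       285.9510
  7     2,085.00     1,228.4713     8,599.2991
  Σ                  1,576.7707     9,741.8452
Price P = Σ PV = 1,576.7707.
Macaulay duration = Σ(t·PV) / P = 9,741.8452 / 1,576.7707 = 6.17835 years.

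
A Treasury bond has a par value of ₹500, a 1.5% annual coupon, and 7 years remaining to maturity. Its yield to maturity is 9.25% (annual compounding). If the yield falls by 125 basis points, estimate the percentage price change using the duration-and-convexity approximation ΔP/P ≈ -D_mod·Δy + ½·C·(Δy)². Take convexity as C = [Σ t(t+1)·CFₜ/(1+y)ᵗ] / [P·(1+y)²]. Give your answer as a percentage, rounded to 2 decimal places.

With y = 0.0925:
  t   CF        PV=CF/(1+0.0925)^t    t·PV        t(t+1)·PV
  1         7.50         6.8650         6.8650          13.7300
  2         7.50         6.2837        12.5675          37.7025
  3         7.50         5.7517        17.2551          69.0205
  4         7.50         5.2647        21.0589         105.2944
  5         7.50         4.8190        24.0948         144.5690
  6         7.50         4.4110        26.4657         185.2601
  7       507.50       273.2033     1,912.4230      15,299.3843
  Σ                    306.5984     2,020.7301      15,854.9608
P = 306.5984; D_Mac = 6.59080 yrs; D_mod = 6.03277 yrs; C = 43.32638.
Duration effect: -6.03277 × (-0.0125) = +0.075410
Convexity effect: 0.5 × 43.32638 × (-0.0125)² = +0.0033849
ΔP/P ≈ +0.075410 + 0.0033849 = +0.078795 = +7.8795%.

+7.88%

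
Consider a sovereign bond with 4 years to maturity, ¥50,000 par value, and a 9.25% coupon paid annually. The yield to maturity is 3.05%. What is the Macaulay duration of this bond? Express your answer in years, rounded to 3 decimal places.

3.571 years

Periodic yield y = 0.0305. Discount each cash flow and weight by its year:
  t   CF        PV=CF/(1+0.0305)^t    t·PV
  1     4,625.00     4,488.1126     4,488.1126
  2     4,625.00     4,355.2766     8,710.5533
  3     4,625.00     4,226.3723    12,679.1168
  4    54,625.00    48,439.4792   193,757.9170
  Σ                 61,509.2407   219,635.6996
Price P = Σ PV = 61,509.2407.
Macaulay duration = Σ(t·PV) / P = 219,635.6996 / 61,509.2407 = 3.57078 years.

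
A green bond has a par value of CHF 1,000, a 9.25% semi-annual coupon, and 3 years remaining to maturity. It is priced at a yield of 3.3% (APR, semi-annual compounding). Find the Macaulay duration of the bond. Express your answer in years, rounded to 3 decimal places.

Periodic yield y = 0.0165. Discount each cash flow and weight by its period:
  t   CF        PV=CF/(1+0.0165)^t    t·PV
  1        46.25        45.4993        45.4993
  2        46.25        44.7607        89.5214
  3        46.25        44.0341       132.1024
  4        46.25        43.3194       173.2775
  5        46.25        42.6162       213.0810
  6     1,046.25       948.3992     5,690.3951
  Σ                  1,168.6289     6,343.8768
Price P = Σ PV = 1,168.6289.
Macaulay duration = Σ(t·PV) / P = 6,343.8768 / 1,168.6289 = 5.42848 half-year periods.
In years: 5.42848 / 2 = 2.71424 years.

2.714 years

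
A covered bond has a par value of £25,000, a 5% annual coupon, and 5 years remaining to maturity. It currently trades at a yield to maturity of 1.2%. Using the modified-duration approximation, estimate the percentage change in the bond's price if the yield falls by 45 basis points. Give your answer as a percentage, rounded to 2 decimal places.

+2.04%

Periodic yield y = 0.012. Modified duration first:
  t   CF        PV=CF/(1+0.012)^t    t·PV
  1     1,250.00     1,235.1779     1,235.1779
  2     1,250.00     1,220.5315     2,441.0630
  3     1,250.00     1,206.0588     3,618.1763
  4     1,250.00     1,191.7577     4,767.0308
  5    26,250.00    24,730.1497   123,650.7485
  Σ                 29,583.6755   135,712.1964
P = 29,583.6755; D_Mac = 4.58740 yrs; D_mod = 4.58740/(1+0.012) = 4.53301 yrs.
ΔP/P ≈ -D_mod · Δy = -4.53301 × (-0.0045) = +0.020399 = +2.0399%.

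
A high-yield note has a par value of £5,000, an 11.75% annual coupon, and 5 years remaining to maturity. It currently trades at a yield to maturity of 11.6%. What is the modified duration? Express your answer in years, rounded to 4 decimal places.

3.6345 years

Periodic yield y = 0.116. First find Macaulay duration:
  t   CF        PV=CF/(1+0.116)^t    t·PV
  1       587.50       526.4337       526.4337
  2       587.50       471.7148       943.4296
  3       587.50       422.6835     1,268.0505
  4       587.50       378.7486     1,514.9946
  5     5,587.50     3,227.7253    16,138.6264
  Σ                  5,027.3059    20,391.5347
P = 5,027.3059; Macaulay duration = 20,391.5347 / 5,027.3059 = 4.05616 years.
Modified duration = D_Mac / (1 + y) = 4.05616 / 1.116 = 3.63455 years.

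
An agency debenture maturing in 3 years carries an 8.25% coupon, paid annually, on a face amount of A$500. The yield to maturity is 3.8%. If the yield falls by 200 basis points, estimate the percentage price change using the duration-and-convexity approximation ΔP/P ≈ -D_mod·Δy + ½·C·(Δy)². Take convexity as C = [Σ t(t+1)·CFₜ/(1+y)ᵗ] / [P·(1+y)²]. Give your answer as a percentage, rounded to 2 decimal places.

With y = 0.038:
  t   CF        PV=CF/(1+0.038)^t    t·PV        t(t+1)·PV
  1        41.25        39.7399        39.7399          79.4798
  2        41.25        38.2851        76.5701         229.7103
  3       541.25       483.9560     1,451.8679       5,807.4716
  Σ                    561.9809     1,568.1779       6,116.6617
P = 561.9809; D_Mac = 2.79045 yrs; D_mod = 2.68829 yrs; C = 10.10179.
Duration effect: -2.68829 × (-0.02) = +0.053766
Convexity effect: 0.5 × 10.10179 × (-0.02)² = +0.0020204
ΔP/P ≈ +0.053766 + 0.0020204 = +0.055786 = +5.5786%.

+5.58%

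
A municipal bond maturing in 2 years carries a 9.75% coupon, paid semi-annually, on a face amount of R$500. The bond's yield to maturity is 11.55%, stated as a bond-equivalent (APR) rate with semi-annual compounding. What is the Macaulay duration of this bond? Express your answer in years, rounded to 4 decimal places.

1.8624 years

Periodic yield y = 0.05775. Discount each cash flow and weight by its period:
  t   CF        PV=CF/(1+0.05775)^t    t·PV
  1       24.375        23.0442        23.0442
  2       24.375        21.7861        43.5721
  3       24.375        20.5966        61.7898
  4      524.375       418.8995     1,675.5980
  Σ                    484.3264     1,804.0041
Price P = Σ PV = 484.3264.
Macaulay duration = Σ(t·PV) / P = 1,804.0041 / 484.3264 = 3.72477 half-year periods.
In years: 3.72477 / 2 = 1.86238 years.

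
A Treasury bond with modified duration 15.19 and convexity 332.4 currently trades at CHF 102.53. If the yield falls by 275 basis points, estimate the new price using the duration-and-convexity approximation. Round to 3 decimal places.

Duration effect: -D_mod·Δy = -15.19 × (-0.0275) = +0.417725
Convexity effect: ½·C·(Δy)² = 0.5 × 332.4 × (-0.0275)² = +0.12568875
ΔP/P ≈ +0.417725 + 0.12568875 = +0.54341375
New price ≈ 102.53 × (1 + 0.54341375) = 158.2462117875.

CHF 158.246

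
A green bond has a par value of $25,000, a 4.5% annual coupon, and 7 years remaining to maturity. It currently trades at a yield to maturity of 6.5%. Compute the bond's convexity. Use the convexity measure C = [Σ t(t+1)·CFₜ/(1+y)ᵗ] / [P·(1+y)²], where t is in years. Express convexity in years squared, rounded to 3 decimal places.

41.005

With y = 0.065:
  t   CF        PV=CF/(1+0.065)^t    t·PV        t(t+1)·PV
  1     1,125.00     1,056.3380     1,056.3380       2,112.6761
  2     1,125.00       991.8667     1,983.7334       5,951.2002
  3     1,125.00       931.3302     2,793.9907      11,175.9627
  4     1,125.00       874.4885     3,497.9539      17,489.7695
  5     1,125.00       821.1159     4,105.5797      24,633.4782
  6     1,125.00       771.0009     4,626.0053      32,382.0371
  7    26,125.00    16,811.5999   117,681.1990     941,449.5923
  Σ                 22,257.7401   135,744.8001   1,035,194.7161
P = 22,257.7401.
Convexity = Σ t(t+1)·PV / [P·(1+y)²] = 1,035,194.7161 / (22,257.7401 × 1.134225) = 41.00547.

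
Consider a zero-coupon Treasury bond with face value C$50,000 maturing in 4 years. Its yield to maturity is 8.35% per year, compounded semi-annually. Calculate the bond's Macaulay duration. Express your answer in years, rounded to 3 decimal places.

4.000 years

A zero-coupon bond has a single cash flow at maturity, so its Macaulay duration equals its maturity: 4 years.
(Equivalently: 8 semi-annual periods ÷ 2 = 4 years.)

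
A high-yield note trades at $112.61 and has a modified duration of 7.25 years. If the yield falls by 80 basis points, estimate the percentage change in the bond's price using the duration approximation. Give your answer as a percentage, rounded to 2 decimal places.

Duration approximation: ΔP/P ≈ -D_mod · Δy = -7.25 × (-0.008) = +0.058000.
As a percentage: +5.8000%.

+5.80%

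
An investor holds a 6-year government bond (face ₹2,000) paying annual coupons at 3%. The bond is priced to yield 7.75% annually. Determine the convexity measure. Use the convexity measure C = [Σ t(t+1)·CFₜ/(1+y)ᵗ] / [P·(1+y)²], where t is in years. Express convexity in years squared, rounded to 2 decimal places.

With y = 0.0775:
  t   CF        PV=CF/(1+0.0775)^t    t·PV        t(t+1)·PV
  1        60.00        55.6845        55.6845         111.3689
  2        60.00        51.6793       103.3586         310.0759
  3        60.00        47.9622       143.8867         575.5468
  4        60.00        44.5125       178.0501         890.2503
  5        60.00        41.3109       206.5546       1,239.3276
  6     2,060.00     1,316.3263     7,897.9576      55,285.7032
  Σ                  1,557.4757     8,585.4920      58,412.2726
P = 1,557.4757.
Convexity = Σ t(t+1)·PV / [P·(1+y)²] = 58,412.2726 / (1,557.4757 × 1.161006) = 32.30340.

32.30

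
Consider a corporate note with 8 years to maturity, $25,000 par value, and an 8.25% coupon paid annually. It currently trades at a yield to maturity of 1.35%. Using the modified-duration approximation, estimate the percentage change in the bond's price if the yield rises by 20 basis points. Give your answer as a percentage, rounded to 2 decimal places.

-1.29%

Periodic yield y = 0.0135. Modified duration first:
  t   CF        PV=CF/(1+0.0135)^t    t·PV
  1     2,062.50     2,035.0271     2,035.0271
  2     2,062.50     2,007.9202     4,015.8404
  3     2,062.50     1,981.1744     5,943.5231
  4     2,062.50     1,954.7848     7,819.1391
  5     2,062.50     1,928.7467     9,643.7334
  6     2,062.50     1,903.0554    11,418.3326
  7     2,062.50     1,877.7064    13,143.9448
  8    27,062.50    24,309.6043   194,476.8343
  Σ                 37,998.0193   248,496.3748
P = 37,998.0193; D_Mac = 6.53972 yrs; D_mod = 6.53972/(1+0.0135) = 6.45261 yrs.
ΔP/P ≈ -D_mod · Δy = -6.45261 × (+0.002) = -0.012905 = -1.2905%.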